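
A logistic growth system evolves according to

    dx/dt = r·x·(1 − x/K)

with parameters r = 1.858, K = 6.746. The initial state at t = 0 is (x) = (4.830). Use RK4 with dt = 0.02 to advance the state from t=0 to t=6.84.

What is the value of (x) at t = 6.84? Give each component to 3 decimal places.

t=0.000: state=(4.830)
step 1 (dt=0.02): k1=(2.549), k2=(2.528), k3=(2.528), k4=(2.508); state += dt/6·(k1+2k2+2k3+k4)
t=0.020: state=(4.881)
t=0.040: state=(4.930)
t=0.060: state=(4.979)
continuing one RK4 step at a time; state shown every 25 steps (Δt=0.5):
t=0.500: state=(5.832)
t=1.000: state=(6.353)
t=1.500: state=(6.585)
t=2.000: state=(6.682)
t=2.500: state=(6.720)
t=3.000: state=(6.736)
t=3.500: state=(6.742)
t=4.000: state=(6.744)
t=4.500: state=(6.745)
t=5.000: state=(6.746)
t=5.500: state=(6.746)
t=6.000: state=(6.746)
t=6.500: state=(6.746)
t=6.840: state=(6.746)

(x) = (6.746)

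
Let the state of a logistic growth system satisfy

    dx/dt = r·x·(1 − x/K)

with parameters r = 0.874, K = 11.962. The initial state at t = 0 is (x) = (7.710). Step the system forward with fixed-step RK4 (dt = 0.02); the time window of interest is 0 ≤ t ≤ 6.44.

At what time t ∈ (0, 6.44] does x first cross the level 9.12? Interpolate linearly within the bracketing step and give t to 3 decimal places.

t=0.000: state=(7.710)
step 1 (dt=0.02): k1=(2.395), k2=(2.389), k3=(2.389), k4=(2.383); state += dt/6·(k1+2k2+2k3+k4)
t=0.020: state=(7.758)
t=0.040: state=(7.805)
t=0.060: state=(7.853)
continuing one RK4 step at a time; state shown every 25 steps (Δt=0.5):
t=0.500: state=(8.820)
t=0.640: state=(9.095)
next step: t=0.660: state=(9.133) — x has crossed 9.12
linear interpolation between t=0.640 (9.09507) and t=0.660 (9.13300) → t≈0.653

t = 0.653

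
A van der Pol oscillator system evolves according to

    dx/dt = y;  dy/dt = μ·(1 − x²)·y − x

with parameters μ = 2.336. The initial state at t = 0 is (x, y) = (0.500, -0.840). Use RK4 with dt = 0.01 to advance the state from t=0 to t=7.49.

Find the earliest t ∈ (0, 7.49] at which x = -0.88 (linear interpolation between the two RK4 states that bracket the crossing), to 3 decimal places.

t = 0.687

t=0.000: state=(0.500, -0.840)
step 1 (dt=0.01): k1=(-0.840, -1.972), k2=(-0.850, -1.993), k3=(-0.850, -1.993), k4=(-0.860, -2.015); state += dt/6·(k1+2k2+2k3+k4)
t=0.010: state=(0.492, -0.860)
t=0.020: state=(0.483, -0.880)
t=0.030: state=(0.474, -0.901)
continuing one RK4 step at a time; state shown every 25 steps (Δt=0.25):
t=0.250: state=(0.215, -1.510)
t=0.500: state=(-0.298, -2.675)
t=0.680: state=(-0.857, -3.409)
next step: t=0.690: state=(-0.891, -3.419) — x has crossed -0.88
linear interpolation between t=0.680 (-0.85658) and t=0.690 (-0.89072) → t≈0.687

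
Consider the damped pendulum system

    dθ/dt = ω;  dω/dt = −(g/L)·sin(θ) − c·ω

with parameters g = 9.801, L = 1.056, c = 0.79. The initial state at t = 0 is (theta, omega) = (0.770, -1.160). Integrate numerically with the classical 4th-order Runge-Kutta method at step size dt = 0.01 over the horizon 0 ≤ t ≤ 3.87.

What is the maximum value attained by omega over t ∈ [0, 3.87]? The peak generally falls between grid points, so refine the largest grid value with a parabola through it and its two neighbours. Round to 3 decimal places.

max omega = 1.410

t=0.000: state=(0.770, -1.160)
step 1 (dt=0.01): k1=(-1.160, -5.545), k2=(-1.188, -5.484), k3=(-1.187, -5.483), k4=(-1.215, -5.422); state += dt/6·(k1+2k2+2k3+k4)
t=0.010: state=(0.758, -1.215)
t=0.020: state=(0.746, -1.268)
t=0.030: state=(0.733, -1.321)
continuing one RK4 step at a time; state shown every 20 steps (Δt=0.2):
t=0.200: state=(0.446, -1.980)
t=0.400: state=(0.026, -2.083)
t=0.600: state=(-0.340, -1.487)
t=0.800: state=(-0.543, -0.508)
t=1.000: state=(-0.543, 0.477)
t=1.200: state=(-0.371, 1.179)
t=1.400: state=(-0.103, 1.409)
t=1.600: state=(0.159, 1.141)
t=1.800: state=(0.331, 0.538)
t=2.000: state=(0.369, -0.148)
t=2.200: state=(0.281, -0.688)
t=2.400: state=(0.114, -0.927)
t=2.600: state=(-0.066, -0.825)
t=2.800: state=(-0.199, -0.465)
t=3.000: state=(-0.246, -0.005)
t=3.200: state=(-0.205, 0.390)
t=3.400: state=(-0.102, 0.599)
t=3.600: state=(0.019, 0.579)
t=3.800: state=(0.117, 0.370)
t=3.870: state=(0.139, 0.269)
largest grid value and its neighbours: omega(1.380)=1.40933, omega(1.390)=1.40971, omega(1.400)=1.40879
parabola through these three points peaks at t≈1.388 with omega≈1.40974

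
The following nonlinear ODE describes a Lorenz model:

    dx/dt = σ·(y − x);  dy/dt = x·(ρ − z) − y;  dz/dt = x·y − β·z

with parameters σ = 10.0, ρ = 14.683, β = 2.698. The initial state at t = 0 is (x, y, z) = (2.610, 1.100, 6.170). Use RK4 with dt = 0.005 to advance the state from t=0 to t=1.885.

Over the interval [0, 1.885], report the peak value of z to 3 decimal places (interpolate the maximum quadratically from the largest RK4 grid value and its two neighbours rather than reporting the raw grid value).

t=0.000: state=(2.610, 1.100, 6.170)
step 1 (dt=0.005): k1=(-15.100, 21.119, -13.776), k2=(-14.195, 20.833, -13.588), k3=(-14.224, 20.852, -13.589), k4=(-13.346, 20.582, -13.406); state += dt/6·(k1+2k2+2k3+k4)
t=0.005: state=(2.539, 1.204, 6.102)
t=0.010: state=(2.476, 1.306, 6.036)
t=0.015: state=(2.422, 1.405, 5.972)
continuing one RK4 step at a time; state shown every 20 steps (Δt=0.1):
t=0.100: state=(2.357, 2.992, 5.132)
t=0.200: state=(3.584, 5.378, 4.998)
t=0.300: state=(5.948, 8.848, 6.823)
t=0.400: state=(8.992, 11.739, 12.281)
t=0.500: state=(10.203, 9.381, 18.982)
t=0.600: state=(7.606, 3.935, 19.720)
t=0.700: state=(4.242, 1.576, 16.334)
t=0.800: state=(2.445, 1.427, 12.863)
t=0.900: state=(1.971, 1.943, 10.128)
t=1.000: state=(2.269, 2.869, 8.169)
t=1.100: state=(3.180, 4.424, 7.101)
t=1.200: state=(4.811, 6.843, 7.403)
t=1.300: state=(7.148, 9.635, 10.080)
t=1.400: state=(9.166, 10.287, 15.218)
t=1.500: state=(8.791, 6.956, 18.728)
t=1.600: state=(6.256, 3.528, 17.658)
t=1.700: state=(4.022, 2.416, 14.718)
t=1.800: state=(3.043, 2.624, 11.971)
t=1.885: state=(3.005, 3.298, 10.182)
largest grid value and its neighbours: z(0.555)=20.25110, z(0.560)=20.25229, z(0.565)=20.23650
parabola through these three points peaks at t≈0.558 with z≈20.25386

max z = 20.254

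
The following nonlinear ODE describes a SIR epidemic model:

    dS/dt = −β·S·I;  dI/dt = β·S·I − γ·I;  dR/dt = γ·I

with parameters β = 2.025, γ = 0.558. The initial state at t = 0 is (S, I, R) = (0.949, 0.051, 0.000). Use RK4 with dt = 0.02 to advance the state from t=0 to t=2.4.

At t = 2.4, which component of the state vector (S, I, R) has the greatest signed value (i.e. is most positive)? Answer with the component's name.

largest component: I

t=0.000: state=(0.949, 0.051, 0.000)
step 1 (dt=0.02): k1=(-0.098, 0.070, 0.028), k2=(-0.099, 0.070, 0.029), k3=(-0.099, 0.070, 0.029), k4=(-0.101, 0.071, 0.029); state += dt/6·(k1+2k2+2k3+k4)
t=0.020: state=(0.947, 0.052, 0.001)
t=0.040: state=(0.945, 0.054, 0.001)
t=0.060: state=(0.943, 0.055, 0.002)
continuing one RK4 step at a time; state shown every 5 steps (Δt=0.1):
t=0.100: state=(0.939, 0.058, 0.003)
t=0.200: state=(0.927, 0.067, 0.007)
t=0.300: state=(0.913, 0.076, 0.011)
t=0.400: state=(0.899, 0.086, 0.015)
t=0.500: state=(0.882, 0.098, 0.020)
t=0.600: state=(0.864, 0.110, 0.026)
t=0.700: state=(0.843, 0.124, 0.033)
t=0.800: state=(0.821, 0.139, 0.040)
t=0.900: state=(0.797, 0.155, 0.048)
t=1.000: state=(0.771, 0.172, 0.057)
t=1.100: state=(0.744, 0.189, 0.067)
t=1.200: state=(0.714, 0.207, 0.078)
t=1.300: state=(0.684, 0.226, 0.090)
t=1.400: state=(0.652, 0.245, 0.103)
t=1.500: state=(0.619, 0.263, 0.118)
t=1.600: state=(0.586, 0.281, 0.133)
t=1.700: state=(0.553, 0.298, 0.149)
t=1.800: state=(0.519, 0.315, 0.166)
t=1.900: state=(0.487, 0.329, 0.184)
t=2.000: state=(0.455, 0.343, 0.203)
t=2.100: state=(0.424, 0.354, 0.222)
t=2.200: state=(0.394, 0.364, 0.242)
t=2.300: state=(0.366, 0.372, 0.263)
t=2.400: state=(0.339, 0.377, 0.284)
compare at T: S=0.339, I=0.377, R=0.284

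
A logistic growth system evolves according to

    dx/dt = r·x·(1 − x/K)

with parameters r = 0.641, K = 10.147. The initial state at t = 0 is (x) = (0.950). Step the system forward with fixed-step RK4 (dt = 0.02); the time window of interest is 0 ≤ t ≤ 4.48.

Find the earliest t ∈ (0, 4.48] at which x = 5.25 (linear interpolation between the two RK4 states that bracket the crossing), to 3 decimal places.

t = 3.650

t=0.000: state=(0.950)
step 1 (dt=0.02): k1=(0.552), k2=(0.555), k3=(0.555), k4=(0.558); state += dt/6·(k1+2k2+2k3+k4)
t=0.020: state=(0.961)
t=0.040: state=(0.972)
t=0.060: state=(0.984)
continuing one RK4 step at a time; state shown every 10 steps (Δt=0.2):
t=0.200: state=(1.066)
t=0.400: state=(1.195)
t=0.600: state=(1.337)
t=0.800: state=(1.493)
t=1.000: state=(1.664)
t=1.200: state=(1.850)
t=1.400: state=(2.051)
t=1.600: state=(2.269)
t=1.800: state=(2.503)
t=2.000: state=(2.753)
t=2.200: state=(3.017)
t=2.400: state=(3.296)
t=2.600: state=(3.587)
t=2.800: state=(3.890)
t=3.000: state=(4.202)
t=3.200: state=(4.520)
t=3.400: state=(4.843)
t=3.600: state=(5.168)
t=3.640: state=(5.233)
next step: t=3.660: state=(5.266) — x has crossed 5.25
linear interpolation between t=3.640 (5.23344) and t=3.660 (5.26592) → t≈3.650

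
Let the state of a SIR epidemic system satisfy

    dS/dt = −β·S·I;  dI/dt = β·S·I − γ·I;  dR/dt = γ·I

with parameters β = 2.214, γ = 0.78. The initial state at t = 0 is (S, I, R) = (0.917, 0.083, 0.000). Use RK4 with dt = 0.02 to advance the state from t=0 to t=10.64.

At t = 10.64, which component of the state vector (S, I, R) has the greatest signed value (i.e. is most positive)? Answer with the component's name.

largest component: R

t=0.000: state=(0.917, 0.083, 0.000)
step 1 (dt=0.02): k1=(-0.169, 0.104, 0.065), k2=(-0.170, 0.105, 0.066), k3=(-0.170, 0.105, 0.066), k4=(-0.172, 0.106, 0.066); state += dt/6·(k1+2k2+2k3+k4)
t=0.020: state=(0.914, 0.085, 0.001)
t=0.040: state=(0.910, 0.087, 0.003)
t=0.060: state=(0.907, 0.089, 0.004)
continuing one RK4 step at a time; state shown every 25 steps (Δt=0.5):
t=0.500: state=(0.809, 0.147, 0.044)
t=1.000: state=(0.659, 0.225, 0.116)
t=1.500: state=(0.495, 0.288, 0.217)
t=2.000: state=(0.354, 0.311, 0.336)
t=2.500: state=(0.253, 0.293, 0.454)
t=3.000: state=(0.186, 0.252, 0.561)
t=3.500: state=(0.145, 0.205, 0.650)
t=4.000: state=(0.118, 0.160, 0.721)
t=4.500: state=(0.101, 0.122, 0.776)
t=5.000: state=(0.090, 0.092, 0.818)
t=5.500: state=(0.082, 0.069, 0.849)
t=6.000: state=(0.077, 0.051, 0.872)
t=6.500: state=(0.073, 0.037, 0.889)
t=7.000: state=(0.071, 0.027, 0.902)
t=7.500: state=(0.069, 0.020, 0.911)
t=8.000: state=(0.068, 0.015, 0.918)
t=8.500: state=(0.067, 0.011, 0.922)
t=9.000: state=(0.066, 0.008, 0.926)
t=9.500: state=(0.066, 0.006, 0.929)
t=10.000: state=(0.065, 0.004, 0.931)
t=10.500: state=(0.065, 0.003, 0.932)
t=10.640: state=(0.065, 0.003, 0.932)
compare at T: S=0.065, I=0.003, R=0.932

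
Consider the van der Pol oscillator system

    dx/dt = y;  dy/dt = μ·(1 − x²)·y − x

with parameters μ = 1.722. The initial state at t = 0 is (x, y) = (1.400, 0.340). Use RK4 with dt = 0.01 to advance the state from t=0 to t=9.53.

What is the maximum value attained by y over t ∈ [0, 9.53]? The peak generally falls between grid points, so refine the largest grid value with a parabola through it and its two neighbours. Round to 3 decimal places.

t=0.000: state=(1.400, 0.340)
step 1 (dt=0.01): k1=(0.340, -1.962), k2=(0.330, -1.950), k3=(0.330, -1.950), k4=(0.320, -1.938); state += dt/6·(k1+2k2+2k3+k4)
t=0.010: state=(1.403, 0.320)
t=0.020: state=(1.406, 0.301)
t=0.030: state=(1.409, 0.282)
continuing one RK4 step at a time; state shown every 50 steps (Δt=0.5):
t=0.500: state=(1.378, -0.333)
t=1.000: state=(1.116, -0.711)
t=1.500: state=(0.626, -1.346)
t=2.000: state=(-0.421, -3.054)
t=2.500: state=(-1.836, -1.380)
t=3.000: state=(-1.976, 0.244)
t=3.500: state=(-1.801, 0.416)
t=4.000: state=(-1.568, 0.521)
t=4.500: state=(-1.267, 0.706)
t=5.000: state=(-0.820, 1.156)
t=5.500: state=(0.043, 2.548)
t=6.000: state=(1.603, 2.462)
t=6.500: state=(2.014, -0.111)
t=7.000: state=(1.867, -0.387)
t=7.500: state=(1.650, -0.484)
t=8.000: state=(1.375, -0.631)
t=8.500: state=(0.990, -0.957)
t=9.000: state=(0.317, -1.924)
t=9.500: state=(-1.115, -3.413)
t=9.530: state=(-1.216, -3.315)
largest grid value and its neighbours: y(5.770)=3.48003, y(5.780)=3.48288, y(5.790)=3.48156
parabola through these three points peaks at t≈5.782 with y≈3.48295

max y = 3.483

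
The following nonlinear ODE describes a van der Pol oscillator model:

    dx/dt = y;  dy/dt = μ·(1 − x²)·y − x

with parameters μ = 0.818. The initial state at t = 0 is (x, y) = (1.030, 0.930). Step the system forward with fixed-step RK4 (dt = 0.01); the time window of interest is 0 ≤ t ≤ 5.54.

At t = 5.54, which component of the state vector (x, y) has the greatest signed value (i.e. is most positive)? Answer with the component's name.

largest component: y

t=0.000: state=(1.030, 0.930)
step 1 (dt=0.01): k1=(0.930, -1.076), k2=(0.925, -1.088), k3=(0.925, -1.088), k4=(0.919, -1.099); state += dt/6·(k1+2k2+2k3+k4)
t=0.010: state=(1.039, 0.919)
t=0.020: state=(1.048, 0.908)
t=0.030: state=(1.057, 0.897)
continuing one RK4 step at a time; state shown every 20 steps (Δt=0.2):
t=0.200: state=(1.192, 0.676)
t=0.400: state=(1.297, 0.378)
t=0.600: state=(1.343, 0.085)
t=0.800: state=(1.334, -0.177)
t=1.000: state=(1.275, -0.405)
t=1.200: state=(1.173, -0.609)
t=1.400: state=(1.032, -0.805)
t=1.600: state=(0.851, -1.010)
t=1.800: state=(0.626, -1.242)
t=2.000: state=(0.352, -1.510)
t=2.200: state=(0.020, -1.807)
t=2.400: state=(-0.370, -2.078)
t=2.600: state=(-0.801, -2.188)
t=2.800: state=(-1.223, -1.971)
t=3.000: state=(-1.566, -1.422)
t=3.200: state=(-1.784, -0.762)
t=3.400: state=(-1.879, -0.212)
t=3.600: state=(-1.881, 0.169)
t=3.800: state=(-1.820, 0.420)
t=4.000: state=(-1.718, 0.596)
t=4.200: state=(-1.584, 0.738)
t=4.400: state=(-1.423, 0.872)
t=4.600: state=(-1.234, 1.020)
t=4.800: state=(-1.013, 1.197)
t=5.000: state=(-0.752, 1.420)
t=5.200: state=(-0.441, 1.702)
t=5.400: state=(-0.068, 2.037)
t=5.540: state=(0.234, 2.268)
compare at T: x=0.234, y=2.268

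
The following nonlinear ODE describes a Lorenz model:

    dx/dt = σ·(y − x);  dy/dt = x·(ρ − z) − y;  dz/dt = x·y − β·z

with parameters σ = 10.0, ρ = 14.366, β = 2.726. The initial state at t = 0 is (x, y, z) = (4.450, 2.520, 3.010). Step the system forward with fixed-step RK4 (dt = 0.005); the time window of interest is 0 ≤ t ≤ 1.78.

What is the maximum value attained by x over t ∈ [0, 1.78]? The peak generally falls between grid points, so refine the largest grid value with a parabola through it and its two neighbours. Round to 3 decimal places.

max x = 10.700

t=0.000: state=(4.450, 2.520, 3.010)
step 1 (dt=0.005): k1=(-19.300, 48.014, 3.009), k2=(-17.617, 47.313, 3.395), k3=(-17.677, 47.358, 3.396), k4=(-16.048, 46.700, 3.773); state += dt/6·(k1+2k2+2k3+k4)
t=0.005: state=(4.362, 2.757, 3.027)
t=0.010: state=(4.289, 2.987, 3.048)
t=0.015: state=(4.231, 3.213, 3.072)
continuing one RK4 step at a time; state shown every 20 steps (Δt=0.1):
t=0.100: state=(4.815, 6.776, 4.117)
t=0.200: state=(7.649, 11.039, 8.113)
t=0.300: state=(10.476, 11.931, 16.011)
t=0.400: state=(9.474, 6.206, 20.625)
t=0.500: state=(5.524, 1.728, 18.106)
t=0.600: state=(2.688, 0.839, 14.171)
t=0.700: state=(1.591, 1.096, 10.952)
t=0.800: state=(1.469, 1.651, 8.514)
t=0.900: state=(1.894, 2.562, 6.787)
t=1.000: state=(2.849, 4.127, 5.857)
t=1.100: state=(4.535, 6.661, 6.209)
t=1.200: state=(7.047, 9.805, 9.005)
t=1.300: state=(9.395, 10.832, 14.728)
t=1.400: state=(9.134, 7.163, 18.924)
t=1.500: state=(6.308, 3.233, 17.811)
t=1.600: state=(3.797, 1.996, 14.611)
t=1.700: state=(2.682, 2.167, 11.673)
t=1.780: state=(2.558, 2.724, 9.835)
largest grid value and its neighbours: x(0.325)=10.69381, x(0.330)=10.70013, x(0.335)=10.69344
parabola through these three points peaks at t≈0.330 with x≈10.70013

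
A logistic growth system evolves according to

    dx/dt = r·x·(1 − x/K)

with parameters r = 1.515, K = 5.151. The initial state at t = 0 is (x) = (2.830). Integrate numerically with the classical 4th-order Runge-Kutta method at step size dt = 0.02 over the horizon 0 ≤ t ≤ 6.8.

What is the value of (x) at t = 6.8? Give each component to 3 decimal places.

t=0.000: state=(2.830)
step 1 (dt=0.02): k1=(1.932), k2=(1.929), k3=(1.929), k4=(1.926); state += dt/6·(k1+2k2+2k3+k4)
t=0.020: state=(2.869)
t=0.040: state=(2.907)
t=0.060: state=(2.945)
continuing one RK4 step at a time; state shown every 25 steps (Δt=0.5):
t=0.500: state=(3.720)
t=1.000: state=(4.364)
t=1.500: state=(4.750)
t=2.000: state=(4.955)
t=2.500: state=(5.057)
t=3.000: state=(5.107)
t=3.500: state=(5.130)
t=4.000: state=(5.141)
t=4.500: state=(5.146)
t=5.000: state=(5.149)
t=5.500: state=(5.150)
t=6.000: state=(5.151)
t=6.500: state=(5.151)
t=6.800: state=(5.151)

(x) = (5.151)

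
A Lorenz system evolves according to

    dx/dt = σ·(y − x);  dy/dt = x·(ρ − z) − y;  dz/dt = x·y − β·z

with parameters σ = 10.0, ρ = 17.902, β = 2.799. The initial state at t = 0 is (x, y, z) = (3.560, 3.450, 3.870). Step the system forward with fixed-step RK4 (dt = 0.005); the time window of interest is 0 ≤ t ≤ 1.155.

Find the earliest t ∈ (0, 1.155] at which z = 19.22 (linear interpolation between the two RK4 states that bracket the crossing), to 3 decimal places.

t=0.000: state=(3.560, 3.450, 3.870)
step 1 (dt=0.005): k1=(-1.100, 46.504, 1.450), k2=(0.090, 46.336, 1.844), k3=(0.056, 46.375, 1.850), k4=(1.216, 46.243, 2.250); state += dt/6·(k1+2k2+2k3+k4)
t=0.005: state=(3.560, 3.682, 3.879)
t=0.010: state=(3.572, 3.913, 3.893)
t=0.015: state=(3.594, 4.143, 3.910)
continuing one RK4 step at a time; state shown every 10 steps (Δt=0.05):
t=0.050: state=(4.012, 5.800, 4.173)
t=0.100: state=(5.273, 8.489, 5.172)
t=0.150: state=(7.192, 11.598, 7.432)
t=0.200: state=(9.568, 14.475, 11.631)
t=0.250: state=(11.802, 15.439, 17.763)
t=0.260: state=(12.139, 15.222, 19.085)
next step: t=0.265: state=(12.285, 15.054, 19.738) — z has crossed 19.22
linear interpolation between t=0.260 (19.08491) and t=0.265 (19.73788) → t≈0.261

t = 0.261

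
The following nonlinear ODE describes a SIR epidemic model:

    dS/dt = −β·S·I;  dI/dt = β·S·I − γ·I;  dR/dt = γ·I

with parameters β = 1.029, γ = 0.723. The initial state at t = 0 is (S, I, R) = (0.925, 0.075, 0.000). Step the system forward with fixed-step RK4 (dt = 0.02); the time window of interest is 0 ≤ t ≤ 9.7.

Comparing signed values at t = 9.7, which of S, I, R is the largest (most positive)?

t=0.000: state=(0.925, 0.075, 0.000)
step 1 (dt=0.02): k1=(-0.071, 0.017, 0.054), k2=(-0.071, 0.017, 0.054), k3=(-0.071, 0.017, 0.054), k4=(-0.072, 0.017, 0.054); state += dt/6·(k1+2k2+2k3+k4)
t=0.020: state=(0.924, 0.075, 0.001)
t=0.040: state=(0.922, 0.076, 0.002)
t=0.060: state=(0.921, 0.076, 0.003)
continuing one RK4 step at a time; state shown every 25 steps (Δt=0.5):
t=0.500: state=(0.888, 0.083, 0.029)
t=1.000: state=(0.849, 0.091, 0.060)
t=1.500: state=(0.809, 0.097, 0.094)
t=2.000: state=(0.769, 0.101, 0.130)
t=2.500: state=(0.729, 0.104, 0.167)
t=3.000: state=(0.691, 0.104, 0.205)
t=3.500: state=(0.655, 0.103, 0.242)
t=4.000: state=(0.622, 0.099, 0.279)
t=4.500: state=(0.592, 0.094, 0.314)
t=5.000: state=(0.565, 0.089, 0.347)
t=5.500: state=(0.540, 0.082, 0.378)
t=6.000: state=(0.519, 0.075, 0.406)
t=6.500: state=(0.500, 0.068, 0.432)
t=7.000: state=(0.484, 0.061, 0.455)
t=7.500: state=(0.470, 0.054, 0.476)
t=8.000: state=(0.458, 0.048, 0.494)
t=8.500: state=(0.447, 0.042, 0.511)
t=9.000: state=(0.438, 0.037, 0.525)
t=9.500: state=(0.431, 0.032, 0.537)
t=9.700: state=(0.428, 0.030, 0.542)
compare at T: S=0.428, I=0.030, R=0.542

largest component: R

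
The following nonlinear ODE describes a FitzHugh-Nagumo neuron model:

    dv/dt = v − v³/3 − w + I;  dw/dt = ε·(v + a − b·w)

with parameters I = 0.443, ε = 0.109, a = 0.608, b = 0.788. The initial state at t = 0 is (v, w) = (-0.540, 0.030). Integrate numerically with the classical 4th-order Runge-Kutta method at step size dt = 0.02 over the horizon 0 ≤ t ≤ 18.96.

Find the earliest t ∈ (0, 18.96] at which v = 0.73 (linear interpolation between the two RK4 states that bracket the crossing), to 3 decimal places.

t = 14.872

t=0.000: state=(-0.540, 0.030)
step 1 (dt=0.02): k1=(-0.075, 0.005), k2=(-0.075, 0.005), k3=(-0.075, 0.005), k4=(-0.076, 0.005); state += dt/6·(k1+2k2+2k3+k4)
t=0.020: state=(-0.542, 0.030)
t=0.040: state=(-0.543, 0.030)
t=0.060: state=(-0.545, 0.030)
continuing one RK4 step at a time; state shown every 50 steps (Δt=1):
t=1.000: state=(-0.647, 0.030)
t=2.000: state=(-0.827, 0.014)
t=3.000: state=(-1.041, -0.021)
t=4.000: state=(-1.198, -0.074)
t=5.000: state=(-1.258, -0.133)
t=6.000: state=(-1.248, -0.190)
t=7.000: state=(-1.201, -0.239)
t=8.000: state=(-1.134, -0.278)
t=9.000: state=(-1.055, -0.306)
t=10.000: state=(-0.963, -0.323)
t=11.000: state=(-0.851, -0.328)
t=12.000: state=(-0.705, -0.319)
t=13.000: state=(-0.483, -0.292)
t=14.000: state=(-0.057, -0.235)
t=14.860: state=(0.716, -0.137)
next step: t=14.880: state=(0.740, -0.134) — v has crossed 0.73
linear interpolation between t=14.860 (0.71598) and t=14.880 (0.73953) → t≈14.872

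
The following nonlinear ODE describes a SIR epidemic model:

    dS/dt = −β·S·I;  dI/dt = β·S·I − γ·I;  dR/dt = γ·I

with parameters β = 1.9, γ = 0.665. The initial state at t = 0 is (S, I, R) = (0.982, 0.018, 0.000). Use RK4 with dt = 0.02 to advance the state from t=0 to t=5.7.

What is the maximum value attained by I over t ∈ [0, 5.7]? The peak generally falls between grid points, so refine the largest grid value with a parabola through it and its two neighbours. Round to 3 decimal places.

max I = 0.289

t=0.000: state=(0.982, 0.018, 0.000)
step 1 (dt=0.02): k1=(-0.034, 0.022, 0.012), k2=(-0.034, 0.022, 0.012), k3=(-0.034, 0.022, 0.012), k4=(-0.034, 0.022, 0.012); state += dt/6·(k1+2k2+2k3+k4)
t=0.020: state=(0.981, 0.018, 0.000)
t=0.040: state=(0.981, 0.019, 0.000)
t=0.060: state=(0.980, 0.019, 0.001)
continuing one RK4 step at a time; state shown every 10 steps (Δt=0.2):
t=0.200: state=(0.974, 0.023, 0.003)
t=0.400: state=(0.965, 0.029, 0.006)
t=0.600: state=(0.953, 0.036, 0.010)
t=0.800: state=(0.938, 0.046, 0.016)
t=1.000: state=(0.920, 0.057, 0.023)
t=1.200: state=(0.898, 0.070, 0.031)
t=1.400: state=(0.872, 0.086, 0.042)
t=1.600: state=(0.841, 0.105, 0.054)
t=1.800: state=(0.805, 0.125, 0.070)
t=2.000: state=(0.764, 0.148, 0.088)
t=2.200: state=(0.719, 0.172, 0.109)
t=2.400: state=(0.671, 0.196, 0.133)
t=2.600: state=(0.620, 0.219, 0.161)
t=2.800: state=(0.568, 0.240, 0.192)
t=3.000: state=(0.517, 0.259, 0.225)
t=3.200: state=(0.467, 0.273, 0.260)
t=3.400: state=(0.420, 0.283, 0.297)
t=3.600: state=(0.377, 0.288, 0.335)
t=3.800: state=(0.338, 0.289, 0.374)
t=4.000: state=(0.303, 0.285, 0.412)
t=4.200: state=(0.272, 0.279, 0.449)
t=4.400: state=(0.245, 0.269, 0.486)
t=4.600: state=(0.222, 0.257, 0.521)
t=4.800: state=(0.202, 0.244, 0.554)
t=5.000: state=(0.184, 0.230, 0.586)
t=5.200: state=(0.169, 0.215, 0.615)
t=5.400: state=(0.156, 0.201, 0.643)
t=5.600: state=(0.145, 0.186, 0.669)
t=5.700: state=(0.140, 0.179, 0.681)
largest grid value and its neighbours: I(3.720)=0.28891, I(3.740)=0.28892, I(3.760)=0.28889
parabola through these three points peaks at t≈3.735 with I≈0.28892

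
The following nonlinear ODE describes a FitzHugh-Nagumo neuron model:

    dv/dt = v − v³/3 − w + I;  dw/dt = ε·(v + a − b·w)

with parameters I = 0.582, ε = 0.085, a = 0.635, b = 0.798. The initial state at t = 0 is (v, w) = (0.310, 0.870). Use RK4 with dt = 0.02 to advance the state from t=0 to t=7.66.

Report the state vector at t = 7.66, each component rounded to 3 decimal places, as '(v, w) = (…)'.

t=0.000: state=(0.310, 0.870)
step 1 (dt=0.02): k1=(0.012, 0.021), k2=(0.012, 0.021), k3=(0.012, 0.021), k4=(0.012, 0.021); state += dt/6·(k1+2k2+2k3+k4)
t=0.020: state=(0.310, 0.870)
t=0.040: state=(0.310, 0.871)
t=0.060: state=(0.311, 0.871)
continuing one RK4 step at a time; state shown every 25 steps (Δt=0.5):
t=0.500: state=(0.315, 0.881)
t=1.000: state=(0.315, 0.891)
t=1.500: state=(0.309, 0.901)
t=2.000: state=(0.294, 0.910)
t=2.500: state=(0.265, 0.918)
t=3.000: state=(0.214, 0.924)
t=3.500: state=(0.129, 0.927)
t=4.000: state=(-0.011, 0.925)
t=4.500: state=(-0.238, 0.916)
t=5.000: state=(-0.588, 0.895)
t=5.500: state=(-1.046, 0.858)
t=6.000: state=(-1.457, 0.803)
t=6.500: state=(-1.678, 0.737)
t=7.000: state=(-1.748, 0.667)
t=7.500: state=(-1.752, 0.598)
t=7.660: state=(-1.747, 0.576)

(v, w) = (-1.747, 0.576)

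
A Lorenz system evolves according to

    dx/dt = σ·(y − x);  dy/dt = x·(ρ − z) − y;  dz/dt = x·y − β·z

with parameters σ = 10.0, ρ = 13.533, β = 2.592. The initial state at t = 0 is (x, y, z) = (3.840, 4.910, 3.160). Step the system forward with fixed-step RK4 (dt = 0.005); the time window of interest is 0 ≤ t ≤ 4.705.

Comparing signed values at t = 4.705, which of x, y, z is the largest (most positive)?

t=0.000: state=(3.840, 4.910, 3.160)
step 1 (dt=0.005): k1=(10.700, 34.922, 10.664), k2=(11.306, 35.009, 11.064), k3=(11.293, 35.021, 11.069), k4=(11.886, 35.117, 11.480); state += dt/6·(k1+2k2+2k3+k4)
t=0.005: state=(3.896, 5.085, 3.215)
t=0.010: state=(3.959, 5.261, 3.275)
t=0.015: state=(4.027, 5.439, 3.339)
continuing one RK4 step at a time; state shown every 40 steps (Δt=0.2):
t=0.200: state=(8.893, 11.655, 11.071)
t=0.400: state=(7.427, 3.642, 18.927)
t=0.600: state=(2.036, 0.900, 12.328)
t=0.800: state=(1.476, 1.760, 7.639)
t=1.000: state=(2.932, 4.193, 5.541)
t=1.200: state=(6.849, 9.302, 8.754)
t=1.400: state=(8.640, 6.945, 17.586)
t=1.600: state=(3.849, 2.109, 14.150)
t=1.800: state=(2.523, 2.682, 9.400)
t=2.000: state=(3.971, 5.254, 7.548)
t=2.200: state=(7.287, 8.878, 11.232)
t=2.400: state=(7.398, 5.781, 16.392)
t=2.600: state=(4.066, 3.020, 13.142)
t=2.800: state=(3.559, 3.972, 9.683)
t=3.000: state=(5.366, 6.657, 9.487)
t=3.200: state=(7.492, 7.801, 13.725)
t=3.400: state=(5.973, 4.636, 14.885)
t=3.600: state=(4.164, 3.859, 11.843)
t=3.800: state=(4.644, 5.344, 10.081)
t=4.000: state=(6.428, 7.260, 11.706)
t=4.200: state=(6.771, 6.180, 14.437)
t=4.400: state=(5.112, 4.409, 13.269)
t=4.600: state=(4.615, 4.816, 11.177)
t=4.705: state=(5.025, 5.580, 10.809)
compare at T: x=5.025, y=5.580, z=10.809

largest component: z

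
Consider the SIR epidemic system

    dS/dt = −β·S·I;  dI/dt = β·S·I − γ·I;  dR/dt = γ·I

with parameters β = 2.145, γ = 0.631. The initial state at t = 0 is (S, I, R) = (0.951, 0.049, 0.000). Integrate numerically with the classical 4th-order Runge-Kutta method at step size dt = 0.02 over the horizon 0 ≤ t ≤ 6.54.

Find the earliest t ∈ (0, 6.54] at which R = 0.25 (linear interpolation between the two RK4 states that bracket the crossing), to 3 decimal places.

t = 2.114

t=0.000: state=(0.951, 0.049, 0.000)
step 1 (dt=0.02): k1=(-0.100, 0.069, 0.031), k2=(-0.101, 0.070, 0.031), k3=(-0.101, 0.070, 0.031), k4=(-0.103, 0.071, 0.032); state += dt/6·(k1+2k2+2k3+k4)
t=0.020: state=(0.949, 0.050, 0.001)
t=0.040: state=(0.947, 0.052, 0.001)
t=0.060: state=(0.945, 0.053, 0.002)
continuing one RK4 step at a time; state shown every 25 steps (Δt=0.5):
t=0.500: state=(0.882, 0.096, 0.022)
t=1.000: state=(0.767, 0.170, 0.063)
t=1.500: state=(0.609, 0.260, 0.131)
t=2.000: state=(0.442, 0.333, 0.226)
t=2.100: state=(0.411, 0.342, 0.247)
next step: t=2.120: state=(0.405, 0.344, 0.251) — R has crossed 0.25
linear interpolation between t=2.100 (0.24695) and t=2.120 (0.25128) → t≈2.114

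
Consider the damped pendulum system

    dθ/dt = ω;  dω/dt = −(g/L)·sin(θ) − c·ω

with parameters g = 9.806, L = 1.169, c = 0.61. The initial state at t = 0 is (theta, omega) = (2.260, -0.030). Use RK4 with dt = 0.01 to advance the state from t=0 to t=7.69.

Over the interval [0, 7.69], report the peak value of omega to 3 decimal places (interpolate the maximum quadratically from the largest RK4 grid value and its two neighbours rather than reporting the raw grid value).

max omega = 3.063

t=0.000: state=(2.260, -0.030)
step 1 (dt=0.01): k1=(-0.030, -6.455), k2=(-0.062, -6.437), k3=(-0.062, -6.437), k4=(-0.094, -6.419); state += dt/6·(k1+2k2+2k3+k4)
t=0.010: state=(2.259, -0.094)
t=0.020: state=(2.258, -0.158)
t=0.030: state=(2.256, -0.222)
continuing one RK4 step at a time; state shown every 25 steps (Δt=0.25):
t=0.250: state=(2.055, -1.609)
t=0.500: state=(1.447, -3.255)
t=0.750: state=(0.471, -4.336)
t=1.000: state=(-0.561, -3.584)
t=1.250: state=(-1.211, -1.537)
t=1.500: state=(-1.328, 0.561)
t=1.750: state=(-0.963, 2.267)
t=2.000: state=(-0.270, 3.060)
t=2.250: state=(0.444, 2.419)
t=2.500: state=(0.861, 0.846)
t=2.750: state=(0.863, -0.792)
t=3.000: state=(0.506, -1.932)
t=3.250: state=(-0.022, -2.114)
t=3.500: state=(-0.466, -1.306)
t=3.750: state=(-0.639, -0.056)
t=4.000: state=(-0.507, 1.040)
t=4.250: state=(-0.168, 1.546)
t=4.500: state=(0.200, 1.277)
t=4.750: state=(0.424, 0.464)
t=5.000: state=(0.425, -0.436)
t=5.250: state=(0.233, -1.019)
t=5.500: state=(-0.039, -1.058)
t=5.750: state=(-0.254, -0.601)
t=6.000: state=(-0.322, 0.064)
t=6.250: state=(-0.233, 0.606)
t=6.500: state=(-0.049, 0.796)
t=6.750: state=(0.132, 0.590)
t=7.000: state=(0.226, 0.141)
t=7.250: state=(0.202, -0.309)
t=7.500: state=(0.088, -0.554)
t=7.690: state=(-0.019, -0.544)
largest grid value and its neighbours: omega(2.000)=3.06028, omega(2.010)=3.06274, omega(2.020)=3.06269
parabola through these three points peaks at t≈2.015 with omega≈3.06303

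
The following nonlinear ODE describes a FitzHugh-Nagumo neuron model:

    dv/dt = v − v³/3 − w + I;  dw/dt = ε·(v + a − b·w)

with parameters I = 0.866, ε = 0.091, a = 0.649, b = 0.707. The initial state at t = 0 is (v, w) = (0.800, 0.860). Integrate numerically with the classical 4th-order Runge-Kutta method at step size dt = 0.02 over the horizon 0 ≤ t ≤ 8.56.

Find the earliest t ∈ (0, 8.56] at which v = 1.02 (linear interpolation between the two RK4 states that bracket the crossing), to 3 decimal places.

t = 0.340

t=0.000: state=(0.800, 0.860)
step 1 (dt=0.02): k1=(0.635, 0.077), k2=(0.637, 0.077), k3=(0.637, 0.077), k4=(0.638, 0.078); state += dt/6·(k1+2k2+2k3+k4)
t=0.020: state=(0.813, 0.862)
t=0.040: state=(0.826, 0.863)
t=0.060: state=(0.838, 0.865)
t=0.340: state=(1.020, 0.889)
next step: t=0.360: state=(1.033, 0.891) — v has crossed 1.02
linear interpolation between t=0.340 (1.01999) and t=0.360 (1.03283) → t≈0.340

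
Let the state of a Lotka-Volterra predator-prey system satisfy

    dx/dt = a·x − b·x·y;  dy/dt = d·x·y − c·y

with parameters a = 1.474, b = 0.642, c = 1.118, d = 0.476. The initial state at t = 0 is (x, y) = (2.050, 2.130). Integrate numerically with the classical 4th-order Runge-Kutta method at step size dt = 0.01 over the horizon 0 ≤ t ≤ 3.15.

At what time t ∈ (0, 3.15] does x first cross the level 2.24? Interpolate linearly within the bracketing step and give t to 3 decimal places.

t=0.000: state=(2.050, 2.130)
step 1 (dt=0.01): k1=(0.218, -0.303), k2=(0.221, -0.302), k3=(0.221, -0.302), k4=(0.223, -0.300); state += dt/6·(k1+2k2+2k3+k4)
t=0.010: state=(2.052, 2.127)
t=0.020: state=(2.054, 2.124)
t=0.030: state=(2.057, 2.121)
continuing one RK4 step at a time; state shown every 20 steps (Δt=0.2):
t=0.200: state=(2.102, 2.075)
t=0.400: state=(2.168, 2.033)
t=0.580: state=(2.239, 2.008)
next step: t=0.590: state=(2.243, 2.007) — x has crossed 2.24
linear interpolation between t=0.580 (2.23881) and t=0.590 (2.24297) → t≈0.583

t = 0.583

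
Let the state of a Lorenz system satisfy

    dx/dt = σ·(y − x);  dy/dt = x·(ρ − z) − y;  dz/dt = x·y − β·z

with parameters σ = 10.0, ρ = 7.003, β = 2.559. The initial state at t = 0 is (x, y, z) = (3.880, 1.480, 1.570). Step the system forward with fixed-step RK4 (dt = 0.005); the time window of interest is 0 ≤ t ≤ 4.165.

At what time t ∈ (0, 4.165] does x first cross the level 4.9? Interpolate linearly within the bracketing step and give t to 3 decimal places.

t=0.000: state=(3.880, 1.480, 1.570)
step 1 (dt=0.005): k1=(-24.000, 19.600, 1.725), k2=(-22.910, 19.209, 1.812), k3=(-22.947, 19.224, 1.812), k4=(-21.891, 18.846, 1.894); state += dt/6·(k1+2k2+2k3+k4)
t=0.005: state=(3.765, 1.576, 1.579)
t=0.010: state=(3.661, 1.669, 1.589)
t=0.015: state=(3.566, 1.758, 1.599)
continuing one RK4 step at a time; state shown every 40 steps (Δt=0.2):
t=0.200: state=(3.386, 4.124, 2.424)
t=0.365: state=(4.866, 5.757, 4.449)
next step: t=0.370: state=(4.911, 5.789, 4.532) — x has crossed 4.9
linear interpolation between t=0.365 (4.86635) and t=0.370 (4.91059) → t≈0.369

t = 0.369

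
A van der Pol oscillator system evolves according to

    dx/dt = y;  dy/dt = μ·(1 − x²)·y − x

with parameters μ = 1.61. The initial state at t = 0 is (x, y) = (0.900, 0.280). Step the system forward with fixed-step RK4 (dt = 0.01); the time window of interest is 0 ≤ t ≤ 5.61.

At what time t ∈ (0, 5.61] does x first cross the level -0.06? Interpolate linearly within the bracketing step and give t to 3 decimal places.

t = 1.614

t=0.000: state=(0.900, 0.280)
step 1 (dt=0.01): k1=(0.280, -0.814), k2=(0.276, -0.818), k3=(0.276, -0.818), k4=(0.272, -0.822); state += dt/6·(k1+2k2+2k3+k4)
t=0.010: state=(0.903, 0.272)
t=0.020: state=(0.905, 0.264)
t=0.030: state=(0.908, 0.255)
continuing one RK4 step at a time; state shown every 20 steps (Δt=0.2):
t=0.200: state=(0.939, 0.105)
t=0.400: state=(0.941, -0.083)
t=0.600: state=(0.905, -0.277)
t=0.800: state=(0.830, -0.481)
t=1.000: state=(0.711, -0.713)
t=1.200: state=(0.540, -1.006)
t=1.400: state=(0.302, -1.406)
t=1.600: state=(-0.032, -1.958)
t=1.610: state=(-0.052, -1.989)
next step: t=1.620: state=(-0.072, -2.020) — x has crossed -0.06
linear interpolation between t=1.610 (-0.05197) and t=1.620 (-0.07202) → t≈1.614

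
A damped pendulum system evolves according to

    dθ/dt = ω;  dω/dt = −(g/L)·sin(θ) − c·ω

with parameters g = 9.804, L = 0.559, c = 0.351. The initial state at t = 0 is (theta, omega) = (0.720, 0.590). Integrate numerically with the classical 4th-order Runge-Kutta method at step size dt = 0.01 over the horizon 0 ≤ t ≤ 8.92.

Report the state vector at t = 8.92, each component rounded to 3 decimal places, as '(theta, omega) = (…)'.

(theta, omega) = (0.081, 0.527)

t=0.000: state=(0.720, 0.590)
step 1 (dt=0.01): k1=(0.590, -11.772), k2=(0.531, -11.790), k3=(0.531, -11.786), k4=(0.472, -11.800); state += dt/6·(k1+2k2+2k3+k4)
t=0.010: state=(0.725, 0.472)
t=0.020: state=(0.729, 0.354)
t=0.030: state=(0.732, 0.236)
continuing one RK4 step at a time; state shown every 50 steps (Δt=0.5):
t=0.500: state=(-0.141, -2.696)
t=1.000: state=(-0.486, 1.656)
t=1.500: state=(0.518, 0.849)
t=2.000: state=(-0.032, -2.136)
t=2.500: state=(-0.405, 1.090)
t=3.000: state=(0.376, 0.831)
t=3.500: state=(0.011, -1.653)
t=4.000: state=(-0.324, 0.745)
t=4.500: state=(0.277, 0.720)
t=5.000: state=(0.025, -1.271)
t=5.500: state=(-0.254, 0.526)
t=6.000: state=(0.207, 0.591)
t=6.500: state=(0.028, -0.975)
t=7.000: state=(-0.198, 0.380)
t=7.500: state=(0.155, 0.473)
t=8.000: state=(0.025, -0.748)
t=8.500: state=(-0.153, 0.279)
t=8.920: state=(0.081, 0.527)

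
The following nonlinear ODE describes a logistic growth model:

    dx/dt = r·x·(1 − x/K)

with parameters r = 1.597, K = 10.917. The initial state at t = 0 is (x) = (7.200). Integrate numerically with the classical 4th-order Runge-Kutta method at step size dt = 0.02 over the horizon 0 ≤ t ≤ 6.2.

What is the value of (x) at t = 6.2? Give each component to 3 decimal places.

t=0.000: state=(7.200)
step 1 (dt=0.02): k1=(3.915), k2=(3.895), k3=(3.895), k4=(3.874); state += dt/6·(k1+2k2+2k3+k4)
t=0.020: state=(7.278)
t=0.040: state=(7.355)
t=0.060: state=(7.431)
continuing one RK4 step at a time; state shown every 25 steps (Δt=0.5):
t=0.500: state=(8.859)
t=1.000: state=(9.884)
t=1.500: state=(10.426)
t=2.000: state=(10.691)
t=2.500: state=(10.814)
t=3.000: state=(10.870)
t=3.500: state=(10.896)
t=4.000: state=(10.908)
t=4.500: state=(10.913)
t=5.000: state=(10.915)
t=5.500: state=(10.916)
t=6.000: state=(10.917)
t=6.200: state=(10.917)

(x) = (10.917)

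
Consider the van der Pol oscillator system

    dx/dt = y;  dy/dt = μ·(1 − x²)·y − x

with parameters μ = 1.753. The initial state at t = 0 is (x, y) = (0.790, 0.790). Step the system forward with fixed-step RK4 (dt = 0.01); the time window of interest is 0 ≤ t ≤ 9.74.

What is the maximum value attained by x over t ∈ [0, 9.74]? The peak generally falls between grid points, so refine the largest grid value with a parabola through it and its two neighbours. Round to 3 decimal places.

max x = 2.018

t=0.000: state=(0.790, 0.790)
step 1 (dt=0.01): k1=(0.790, -0.269), k2=(0.789, -0.283), k3=(0.789, -0.283), k4=(0.787, -0.296); state += dt/6·(k1+2k2+2k3+k4)
t=0.010: state=(0.798, 0.787)
t=0.020: state=(0.806, 0.784)
t=0.030: state=(0.814, 0.781)
continuing one RK4 step at a time; state shown every 50 steps (Δt=0.5):
t=0.500: state=(1.099, 0.363)
t=1.000: state=(1.130, -0.220)
t=1.500: state=(0.896, -0.724)
t=2.000: state=(0.344, -1.623)
t=2.500: state=(-0.908, -3.254)
t=3.000: state=(-1.932, -0.499)
t=3.500: state=(-1.899, 0.324)
t=4.000: state=(-1.702, 0.450)
t=4.500: state=(-1.448, 0.578)
t=5.000: state=(-1.103, 0.836)
t=5.500: state=(-0.539, 1.557)
t=6.000: state=(0.680, 3.425)
t=6.500: state=(1.946, 0.801)
t=7.000: state=(1.966, -0.296)
t=7.500: state=(1.781, -0.421)
t=8.000: state=(1.546, -0.525)
t=8.500: state=(1.241, -0.718)
t=9.000: state=(0.783, -1.200)
t=9.500: state=(-0.128, -2.711)
t=9.740: state=(-0.895, -3.519)
largest grid value and its neighbours: x(6.710)=2.01780, x(6.720)=2.01784, x(6.730)=2.01768
parabola through these three points peaks at t≈6.717 with x≈2.01785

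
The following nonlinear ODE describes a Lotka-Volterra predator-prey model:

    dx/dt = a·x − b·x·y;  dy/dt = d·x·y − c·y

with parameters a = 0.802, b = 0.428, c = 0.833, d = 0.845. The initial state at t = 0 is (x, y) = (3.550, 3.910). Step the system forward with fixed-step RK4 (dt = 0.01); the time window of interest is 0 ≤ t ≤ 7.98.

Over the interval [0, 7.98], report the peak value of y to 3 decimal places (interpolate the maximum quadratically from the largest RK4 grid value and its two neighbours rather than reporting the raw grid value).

t=0.000: state=(3.550, 3.910)
step 1 (dt=0.01): k1=(-3.094, 8.472), k2=(-3.144, 8.512), k3=(-3.144, 8.512), k4=(-3.195, 8.550); state += dt/6·(k1+2k2+2k3+k4)
t=0.010: state=(3.519, 3.995)
t=0.020: state=(3.486, 4.081)
t=0.030: state=(3.453, 4.168)
continuing one RK4 step at a time; state shown every 50 steps (Δt=0.5):
t=0.500: state=(1.483, 7.517)
t=1.000: state=(0.438, 7.098)
t=1.500: state=(0.174, 5.260)
t=2.000: state=(0.101, 3.665)
t=2.500: state=(0.078, 2.507)
t=3.000: state=(0.075, 1.706)
t=3.500: state=(0.083, 1.163)
t=4.000: state=(0.100, 0.797)
t=4.500: state=(0.130, 0.551)
t=5.000: state=(0.175, 0.387)
t=5.500: state=(0.244, 0.279)
t=6.000: state=(0.346, 0.208)
t=6.500: state=(0.497, 0.164)
t=7.000: state=(0.719, 0.139)
t=7.500: state=(1.044, 0.132)
t=7.980: state=(1.491, 0.148)
largest grid value and its neighbours: y(0.650)=7.76264, y(0.660)=7.76415, y(0.670)=7.76402
parabola through these three points peaks at t≈0.664 with y≈7.76430

max y = 7.764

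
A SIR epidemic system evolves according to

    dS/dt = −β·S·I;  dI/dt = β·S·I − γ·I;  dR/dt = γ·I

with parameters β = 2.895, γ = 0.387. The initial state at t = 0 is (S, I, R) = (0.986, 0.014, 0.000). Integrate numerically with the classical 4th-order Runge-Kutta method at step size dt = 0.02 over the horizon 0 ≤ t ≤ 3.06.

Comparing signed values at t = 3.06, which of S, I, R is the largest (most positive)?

largest component: I

t=0.000: state=(0.986, 0.014, 0.000)
step 1 (dt=0.02): k1=(-0.040, 0.035, 0.005), k2=(-0.041, 0.035, 0.006), k3=(-0.041, 0.035, 0.006), k4=(-0.042, 0.036, 0.006); state += dt/6·(k1+2k2+2k3+k4)
t=0.020: state=(0.985, 0.015, 0.000)
t=0.040: state=(0.984, 0.015, 0.000)
t=0.060: state=(0.983, 0.016, 0.000)
continuing one RK4 step at a time; state shown every 5 steps (Δt=0.1):
t=0.100: state=(0.981, 0.018, 0.001)
t=0.200: state=(0.976, 0.023, 0.001)
t=0.300: state=(0.968, 0.029, 0.002)
t=0.400: state=(0.959, 0.037, 0.004)
t=0.500: state=(0.948, 0.047, 0.005)
t=0.600: state=(0.933, 0.059, 0.007)
t=0.700: state=(0.915, 0.075, 0.010)
t=0.800: state=(0.893, 0.093, 0.013)
t=0.900: state=(0.867, 0.116, 0.017)
t=1.000: state=(0.835, 0.143, 0.022)
t=1.100: state=(0.798, 0.174, 0.028)
t=1.200: state=(0.755, 0.209, 0.036)
t=1.300: state=(0.706, 0.249, 0.045)
t=1.400: state=(0.653, 0.292, 0.055)
t=1.500: state=(0.597, 0.336, 0.067)
t=1.600: state=(0.538, 0.381, 0.081)
t=1.700: state=(0.479, 0.425, 0.097)
t=1.800: state=(0.421, 0.466, 0.114)
t=1.900: state=(0.366, 0.502, 0.133)
t=2.000: state=(0.315, 0.533, 0.153)
t=2.100: state=(0.269, 0.557, 0.174)
t=2.200: state=(0.228, 0.576, 0.196)
t=2.300: state=(0.193, 0.589, 0.218)
t=2.400: state=(0.162, 0.597, 0.241)
t=2.500: state=(0.136, 0.599, 0.264)
t=2.600: state=(0.115, 0.598, 0.288)
t=2.700: state=(0.097, 0.593, 0.311)
t=2.800: state=(0.081, 0.585, 0.333)
t=2.900: state=(0.069, 0.575, 0.356)
t=3.000: state=(0.058, 0.564, 0.378)
t=3.060: state=(0.053, 0.556, 0.391)
compare at T: S=0.053, I=0.556, R=0.391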